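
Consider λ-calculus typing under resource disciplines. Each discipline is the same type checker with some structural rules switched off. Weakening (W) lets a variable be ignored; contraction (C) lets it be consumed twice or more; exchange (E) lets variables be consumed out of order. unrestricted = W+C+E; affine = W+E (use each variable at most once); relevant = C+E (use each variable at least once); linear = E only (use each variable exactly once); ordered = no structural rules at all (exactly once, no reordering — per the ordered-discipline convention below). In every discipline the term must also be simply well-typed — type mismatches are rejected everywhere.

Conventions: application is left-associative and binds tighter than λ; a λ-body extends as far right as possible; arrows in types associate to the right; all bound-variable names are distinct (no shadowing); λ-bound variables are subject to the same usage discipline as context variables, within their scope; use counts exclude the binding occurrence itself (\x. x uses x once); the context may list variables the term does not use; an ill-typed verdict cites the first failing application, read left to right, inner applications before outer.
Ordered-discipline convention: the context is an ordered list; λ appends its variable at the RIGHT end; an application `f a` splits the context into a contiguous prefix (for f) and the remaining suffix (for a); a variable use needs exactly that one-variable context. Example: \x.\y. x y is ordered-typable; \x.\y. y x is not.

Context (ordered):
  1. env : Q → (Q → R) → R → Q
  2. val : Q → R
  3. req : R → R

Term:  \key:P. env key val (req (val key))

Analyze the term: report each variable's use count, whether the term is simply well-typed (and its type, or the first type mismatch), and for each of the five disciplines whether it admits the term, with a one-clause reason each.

variable uses: env ×1, val ×2, req ×1, key (λ-bound) ×2
left-to-right use order: env, key, val, req, val, key
typing: ill-typed: argument of type P where Q is required
ordered: ✗ — fails simple typing
linear: ✗ — a type mismatch blocks all five
affine: ✗ — the type mismatch rejects it
relevant: ✗ — not simply typable
unrestricted: ✗ — fails simple typing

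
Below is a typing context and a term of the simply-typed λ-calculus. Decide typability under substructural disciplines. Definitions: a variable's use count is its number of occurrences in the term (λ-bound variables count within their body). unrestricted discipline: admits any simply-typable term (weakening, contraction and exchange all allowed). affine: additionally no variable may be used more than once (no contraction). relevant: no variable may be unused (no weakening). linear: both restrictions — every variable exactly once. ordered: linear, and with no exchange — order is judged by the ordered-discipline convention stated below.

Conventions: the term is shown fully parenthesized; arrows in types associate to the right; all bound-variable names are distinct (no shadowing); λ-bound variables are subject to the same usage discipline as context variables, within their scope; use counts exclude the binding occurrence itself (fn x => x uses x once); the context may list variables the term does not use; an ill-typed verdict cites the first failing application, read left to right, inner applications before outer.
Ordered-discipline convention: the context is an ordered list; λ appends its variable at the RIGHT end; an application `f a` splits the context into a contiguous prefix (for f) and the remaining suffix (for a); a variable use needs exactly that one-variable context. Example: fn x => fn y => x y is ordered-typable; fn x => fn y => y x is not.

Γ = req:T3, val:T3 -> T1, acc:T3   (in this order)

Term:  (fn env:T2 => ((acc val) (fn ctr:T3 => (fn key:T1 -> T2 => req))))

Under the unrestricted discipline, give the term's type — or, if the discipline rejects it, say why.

not well-typed under unrestricted — not simply typable
usage: req: 1×; val: 1×; acc: 1×; env (bound): 0×; ctr (bound): 0×; key (bound): 0×
left-to-right use order: acc, val, req
typing: ill-typed: non-arrow in function slot: T3
across the five disciplines: ordered ✗; linear ✗; affine ✗; relevant ✗; unrestricted ✗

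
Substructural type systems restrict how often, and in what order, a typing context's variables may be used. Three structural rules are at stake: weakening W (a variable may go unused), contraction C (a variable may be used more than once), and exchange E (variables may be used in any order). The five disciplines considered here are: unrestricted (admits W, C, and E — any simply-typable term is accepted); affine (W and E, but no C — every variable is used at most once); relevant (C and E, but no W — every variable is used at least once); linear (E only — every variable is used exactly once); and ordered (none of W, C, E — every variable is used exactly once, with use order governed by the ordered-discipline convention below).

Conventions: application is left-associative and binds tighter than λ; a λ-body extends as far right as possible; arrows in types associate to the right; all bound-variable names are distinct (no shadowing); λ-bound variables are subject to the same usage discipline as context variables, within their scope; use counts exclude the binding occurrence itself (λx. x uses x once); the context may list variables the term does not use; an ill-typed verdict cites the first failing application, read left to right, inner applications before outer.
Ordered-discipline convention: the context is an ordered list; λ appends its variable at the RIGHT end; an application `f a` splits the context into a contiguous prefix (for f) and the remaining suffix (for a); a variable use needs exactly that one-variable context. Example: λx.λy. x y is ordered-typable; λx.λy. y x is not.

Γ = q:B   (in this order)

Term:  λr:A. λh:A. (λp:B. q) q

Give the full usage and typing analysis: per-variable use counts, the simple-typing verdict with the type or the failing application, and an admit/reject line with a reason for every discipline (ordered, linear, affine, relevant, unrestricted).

use counts: q: 2, r (λ-bound): 0, h (λ-bound): 0, p (λ-bound): 0
uses in reading order: q, q
typing: well-typed at A → A → B
ordered: ✗, q ×2 used more than once (contraction); r, h, p left unused
linear: ✗, q ×2 used more than once (contraction); r, h, p left unused
affine: ✗, q ×2 used more than once (contraction)
relevant: ✗, r, h, p left unused
unrestricted: ✓, typability at A → A → B is all that's needed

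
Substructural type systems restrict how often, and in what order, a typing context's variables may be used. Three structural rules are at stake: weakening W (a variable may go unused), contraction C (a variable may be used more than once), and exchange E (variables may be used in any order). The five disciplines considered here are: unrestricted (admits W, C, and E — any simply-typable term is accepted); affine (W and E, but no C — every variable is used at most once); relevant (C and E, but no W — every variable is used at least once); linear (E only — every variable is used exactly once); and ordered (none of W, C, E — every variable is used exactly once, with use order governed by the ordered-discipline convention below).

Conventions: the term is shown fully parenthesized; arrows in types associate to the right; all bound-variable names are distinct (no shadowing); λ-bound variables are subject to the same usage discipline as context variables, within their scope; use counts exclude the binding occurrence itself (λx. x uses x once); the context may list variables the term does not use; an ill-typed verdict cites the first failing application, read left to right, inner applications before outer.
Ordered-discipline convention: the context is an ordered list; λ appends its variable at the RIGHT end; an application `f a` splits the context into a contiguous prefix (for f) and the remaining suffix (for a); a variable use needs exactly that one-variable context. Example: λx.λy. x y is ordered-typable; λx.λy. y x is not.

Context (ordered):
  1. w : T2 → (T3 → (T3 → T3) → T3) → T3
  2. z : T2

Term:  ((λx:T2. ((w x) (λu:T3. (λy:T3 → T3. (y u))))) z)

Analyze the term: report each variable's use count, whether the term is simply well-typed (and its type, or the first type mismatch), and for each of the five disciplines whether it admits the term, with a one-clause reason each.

usage: w: 1; z: 1; x (λ-bound): 1; u (λ-bound): 1; y (λ-bound): 1
uses in reading order: w, x, y, u, z
typing: ✓ — T3
ordered: ✗, no ordered split (uses run w, x, y, u, z)
linear: ✓, single use per variable (w, z, x, u, y)
affine: ✓, none of w, z, x, u, y used more than once
relevant: ✓, w, z, x, u, y: all used, weakening unneeded
unrestricted: ✓, well-typed at T3; no restrictions here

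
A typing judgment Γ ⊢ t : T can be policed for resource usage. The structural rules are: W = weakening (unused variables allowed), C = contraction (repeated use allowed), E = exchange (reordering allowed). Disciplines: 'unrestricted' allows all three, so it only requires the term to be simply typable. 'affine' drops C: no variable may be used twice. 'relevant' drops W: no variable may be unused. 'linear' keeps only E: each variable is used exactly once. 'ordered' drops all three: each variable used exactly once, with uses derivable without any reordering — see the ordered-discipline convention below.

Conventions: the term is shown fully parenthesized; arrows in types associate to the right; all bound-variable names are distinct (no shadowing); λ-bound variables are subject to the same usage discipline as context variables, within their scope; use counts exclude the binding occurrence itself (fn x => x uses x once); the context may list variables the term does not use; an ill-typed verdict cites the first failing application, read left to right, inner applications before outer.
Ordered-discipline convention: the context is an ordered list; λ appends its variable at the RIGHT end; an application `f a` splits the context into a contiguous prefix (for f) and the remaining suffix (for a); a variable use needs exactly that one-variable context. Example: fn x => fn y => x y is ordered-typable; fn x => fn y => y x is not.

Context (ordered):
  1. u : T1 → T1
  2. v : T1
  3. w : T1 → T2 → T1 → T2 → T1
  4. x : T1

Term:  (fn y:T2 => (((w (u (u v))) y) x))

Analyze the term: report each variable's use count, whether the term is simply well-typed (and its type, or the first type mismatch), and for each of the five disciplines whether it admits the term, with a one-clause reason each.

counts: u=2, v=1, w=1, x=1, y (bound)=1
use order (left to right): w, u, u, v, y, x
typing: well-typed — term : T2 → T2 → T1
ordered: ✗, u ×2 used more than once (contraction)
linear: ✗, u ×2 used more than once (contraction)
affine: ✗, u ×2 used more than once (contraction)
relevant: ✓, every one of u, v, w, x, y appears
unrestricted: ✓, simply typable at T2 → T2 → T1; W, C, E all held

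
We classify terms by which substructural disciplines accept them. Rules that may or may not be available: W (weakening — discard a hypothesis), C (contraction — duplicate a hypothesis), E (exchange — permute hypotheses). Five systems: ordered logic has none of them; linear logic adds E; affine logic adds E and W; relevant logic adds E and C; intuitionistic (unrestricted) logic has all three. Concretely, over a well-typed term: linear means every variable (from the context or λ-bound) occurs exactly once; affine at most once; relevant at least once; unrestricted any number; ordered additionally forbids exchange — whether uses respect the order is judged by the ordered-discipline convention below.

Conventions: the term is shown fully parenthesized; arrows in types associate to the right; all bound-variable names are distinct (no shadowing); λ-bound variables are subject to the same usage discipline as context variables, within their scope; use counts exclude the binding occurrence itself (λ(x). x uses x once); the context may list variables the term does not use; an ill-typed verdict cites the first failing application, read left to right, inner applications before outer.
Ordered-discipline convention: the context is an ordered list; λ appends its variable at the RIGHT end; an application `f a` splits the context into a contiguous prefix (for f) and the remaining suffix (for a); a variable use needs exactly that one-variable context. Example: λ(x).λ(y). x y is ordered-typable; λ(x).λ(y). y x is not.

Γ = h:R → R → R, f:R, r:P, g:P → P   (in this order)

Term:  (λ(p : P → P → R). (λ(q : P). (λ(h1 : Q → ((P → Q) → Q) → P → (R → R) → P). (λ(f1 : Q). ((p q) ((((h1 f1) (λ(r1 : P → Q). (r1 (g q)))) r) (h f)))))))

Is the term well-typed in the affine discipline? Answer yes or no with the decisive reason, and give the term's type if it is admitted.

no — uses contraction: q ×2
variable uses: h: 1; f: 1; r: 1; g: 1; p (λ-bound): 1; q (λ-bound): 2; h1 (λ-bound): 1; f1 (λ-bound): 1; r1 (λ-bound): 1
order of uses: p, q, h1, f1, r1, g, q, r, h, f
typing: ✓ — (P → P → R) → P → (Q → ((P → Q) → Q) → P → (R → R) → P) → Q → R
summary: ordered ✗ | linear ✗ | affine ✗ | relevant ✓ | unrestricted ✓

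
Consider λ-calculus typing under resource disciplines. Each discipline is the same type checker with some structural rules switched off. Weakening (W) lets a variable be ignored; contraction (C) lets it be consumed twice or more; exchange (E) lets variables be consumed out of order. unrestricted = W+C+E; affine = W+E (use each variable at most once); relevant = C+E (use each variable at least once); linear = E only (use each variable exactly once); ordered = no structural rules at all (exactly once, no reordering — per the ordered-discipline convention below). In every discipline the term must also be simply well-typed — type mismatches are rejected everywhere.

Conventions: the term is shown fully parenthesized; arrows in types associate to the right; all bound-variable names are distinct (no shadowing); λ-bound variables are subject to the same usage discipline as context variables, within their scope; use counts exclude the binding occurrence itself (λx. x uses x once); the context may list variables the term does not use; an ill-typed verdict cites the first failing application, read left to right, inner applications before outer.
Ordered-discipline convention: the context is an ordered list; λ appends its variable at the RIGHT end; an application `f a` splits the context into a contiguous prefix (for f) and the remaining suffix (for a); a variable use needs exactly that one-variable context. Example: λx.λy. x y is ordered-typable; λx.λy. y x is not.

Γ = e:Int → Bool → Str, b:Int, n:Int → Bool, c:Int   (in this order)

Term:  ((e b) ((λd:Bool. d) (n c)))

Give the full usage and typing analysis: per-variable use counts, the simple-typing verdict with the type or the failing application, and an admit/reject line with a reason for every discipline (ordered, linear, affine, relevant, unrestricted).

counts: e: 1×; b: 1×; n: 1×; c: 1×; d (λ-bound): 1×
uses in reading order: e, b, d, n, c
typing: the term checks, with type Str
ordered ✓ (single-use (e, b, n, c, d), ordered derivation ok)
linear ✓ (exactly-once usage across e, b, n, c, d)
affine ✓ (e, b, n, c, d: no repeats, contraction unneeded)
relevant ✓ (none of e, b, n, c, d goes unused)
unrestricted ✓ (type-checks (Str) and nothing is barred)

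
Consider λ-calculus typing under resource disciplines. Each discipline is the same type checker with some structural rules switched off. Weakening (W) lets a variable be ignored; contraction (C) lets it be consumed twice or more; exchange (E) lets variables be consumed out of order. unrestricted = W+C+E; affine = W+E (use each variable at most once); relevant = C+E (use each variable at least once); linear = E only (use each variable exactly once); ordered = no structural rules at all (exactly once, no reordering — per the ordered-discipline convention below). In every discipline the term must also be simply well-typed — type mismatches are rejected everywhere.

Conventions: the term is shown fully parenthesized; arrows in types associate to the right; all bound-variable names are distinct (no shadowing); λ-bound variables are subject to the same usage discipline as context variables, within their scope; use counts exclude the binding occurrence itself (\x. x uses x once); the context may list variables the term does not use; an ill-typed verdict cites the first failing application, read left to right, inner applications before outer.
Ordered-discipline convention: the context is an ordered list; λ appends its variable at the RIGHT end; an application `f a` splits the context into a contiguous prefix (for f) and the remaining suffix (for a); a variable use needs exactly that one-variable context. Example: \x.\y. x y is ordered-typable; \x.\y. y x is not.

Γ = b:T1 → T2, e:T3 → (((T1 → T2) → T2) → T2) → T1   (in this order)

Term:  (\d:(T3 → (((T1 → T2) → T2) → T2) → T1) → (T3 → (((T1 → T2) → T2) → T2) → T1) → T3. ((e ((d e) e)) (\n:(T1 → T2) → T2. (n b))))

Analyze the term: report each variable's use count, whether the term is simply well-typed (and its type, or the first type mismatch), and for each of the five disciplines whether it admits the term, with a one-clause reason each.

use counts: b ×1, e ×3, d [bound] ×1, n [bound] ×1
uses in reading order: e, d, e, e, n, b
typing: ✓ — ((T3 → (((T1 → T2) → T2) → T2) → T1) → (T3 → (((T1 → T2) → T2) → T2) → T1) → T3) → T1
ordered ✗ (repeated use of e ×3)
linear ✗ (repeated use of e ×3)
affine ✗ (repeated use of e ×3)
relevant ✓ (every one of b, e, d, n appears)
unrestricted ✓ (typability at ((T3 → (((T1 → T2) → T2) → T2) → T1) → (T3 → (((T1 → T2) → T2) → T2) → T1) → T3) → T1 is all that's needed)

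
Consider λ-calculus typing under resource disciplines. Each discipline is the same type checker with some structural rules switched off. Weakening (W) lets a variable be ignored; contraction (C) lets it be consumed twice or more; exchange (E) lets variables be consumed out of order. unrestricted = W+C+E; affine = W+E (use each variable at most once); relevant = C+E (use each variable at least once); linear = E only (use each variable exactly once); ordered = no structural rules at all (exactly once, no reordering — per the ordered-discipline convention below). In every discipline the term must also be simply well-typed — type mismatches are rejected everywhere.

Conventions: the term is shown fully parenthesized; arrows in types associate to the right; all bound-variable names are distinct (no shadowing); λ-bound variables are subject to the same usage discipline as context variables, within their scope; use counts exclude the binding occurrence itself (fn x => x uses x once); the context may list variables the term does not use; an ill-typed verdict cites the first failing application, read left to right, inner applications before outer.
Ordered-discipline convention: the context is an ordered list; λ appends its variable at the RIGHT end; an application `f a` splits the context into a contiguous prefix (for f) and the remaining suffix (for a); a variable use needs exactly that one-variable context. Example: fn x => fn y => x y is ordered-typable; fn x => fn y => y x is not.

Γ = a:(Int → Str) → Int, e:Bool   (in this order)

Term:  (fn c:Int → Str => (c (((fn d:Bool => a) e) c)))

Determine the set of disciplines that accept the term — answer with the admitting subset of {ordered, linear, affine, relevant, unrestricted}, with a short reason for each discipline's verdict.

admitted by: unrestricted
variable uses: a=1; e=1; c [bound]=2; d [bound]=0
left-to-right use order: c, a, e, c
typing: ✓ — (Int → Str) → Str
ordered: ✗ — c ×2 used more than once (contraction); d left unused
linear: ✗ — c ×2 used more than once (contraction); d left unused
affine: ✗ — c ×2 used more than once (contraction)
relevant: ✗ — d left unused
unrestricted: ✓ — well-typed at (Int → Str) → Str; no restrictions here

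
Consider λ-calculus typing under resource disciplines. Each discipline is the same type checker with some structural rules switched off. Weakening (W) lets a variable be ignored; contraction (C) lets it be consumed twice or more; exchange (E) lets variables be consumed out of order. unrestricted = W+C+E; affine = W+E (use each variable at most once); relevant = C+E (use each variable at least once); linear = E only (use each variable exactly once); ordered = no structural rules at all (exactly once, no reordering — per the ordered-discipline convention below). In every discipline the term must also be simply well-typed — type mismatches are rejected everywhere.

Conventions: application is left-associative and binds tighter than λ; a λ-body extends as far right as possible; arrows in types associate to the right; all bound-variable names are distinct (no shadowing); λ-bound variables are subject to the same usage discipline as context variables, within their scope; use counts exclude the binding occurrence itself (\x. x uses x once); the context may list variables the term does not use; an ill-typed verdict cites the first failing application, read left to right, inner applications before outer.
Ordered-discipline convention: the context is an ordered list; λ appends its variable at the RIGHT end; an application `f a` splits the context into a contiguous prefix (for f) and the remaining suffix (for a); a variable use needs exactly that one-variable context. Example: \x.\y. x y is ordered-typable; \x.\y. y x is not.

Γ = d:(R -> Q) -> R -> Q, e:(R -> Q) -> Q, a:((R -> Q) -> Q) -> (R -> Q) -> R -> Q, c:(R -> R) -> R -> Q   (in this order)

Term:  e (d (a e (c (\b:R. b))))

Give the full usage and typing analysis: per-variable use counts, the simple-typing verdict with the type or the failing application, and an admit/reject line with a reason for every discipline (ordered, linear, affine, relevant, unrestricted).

usage: d: 1; e: 2; a: 1; c: 1; b [bound]: 1
order of uses: e, d, a, e, c, b
typing: ✓ — Q
ordered: ✗, e ×2 used more than once (contraction)
linear: ✗, e ×2 used more than once (contraction)
affine: ✗, e ×2 used more than once (contraction)
relevant: ✓, d, e, a, c, b: all used, weakening unneeded
unrestricted: ✓, type-checks (Q) and nothing is barred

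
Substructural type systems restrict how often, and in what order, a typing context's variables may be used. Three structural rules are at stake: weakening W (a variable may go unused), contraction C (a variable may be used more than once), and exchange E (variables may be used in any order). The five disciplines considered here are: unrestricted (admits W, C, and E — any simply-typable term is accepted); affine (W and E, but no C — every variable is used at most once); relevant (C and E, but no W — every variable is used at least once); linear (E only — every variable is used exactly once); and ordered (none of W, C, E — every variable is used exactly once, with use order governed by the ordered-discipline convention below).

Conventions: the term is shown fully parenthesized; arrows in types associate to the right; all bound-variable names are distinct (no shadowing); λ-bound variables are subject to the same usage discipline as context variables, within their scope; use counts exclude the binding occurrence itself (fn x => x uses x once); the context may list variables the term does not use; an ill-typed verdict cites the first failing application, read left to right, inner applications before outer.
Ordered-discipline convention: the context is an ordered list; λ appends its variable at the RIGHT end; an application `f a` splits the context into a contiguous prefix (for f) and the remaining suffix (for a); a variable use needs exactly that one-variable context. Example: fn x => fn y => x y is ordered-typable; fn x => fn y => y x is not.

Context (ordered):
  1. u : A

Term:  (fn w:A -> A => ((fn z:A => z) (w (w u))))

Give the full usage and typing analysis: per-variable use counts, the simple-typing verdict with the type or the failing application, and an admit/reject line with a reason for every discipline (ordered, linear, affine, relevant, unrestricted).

use counts: u=1; w [bound]=2; z [bound]=1
use order (left to right): z, w, w, u
typing: well-typed at (A -> A) -> A
ordered ✗ (uses contraction: w ×2)
linear ✗ (uses contraction: w ×2)
affine ✗ (uses contraction: w ×2)
relevant ✓ (at least one use each (u, w, z))
unrestricted ✓ (well-typed at (A -> A) -> A; no restrictions here)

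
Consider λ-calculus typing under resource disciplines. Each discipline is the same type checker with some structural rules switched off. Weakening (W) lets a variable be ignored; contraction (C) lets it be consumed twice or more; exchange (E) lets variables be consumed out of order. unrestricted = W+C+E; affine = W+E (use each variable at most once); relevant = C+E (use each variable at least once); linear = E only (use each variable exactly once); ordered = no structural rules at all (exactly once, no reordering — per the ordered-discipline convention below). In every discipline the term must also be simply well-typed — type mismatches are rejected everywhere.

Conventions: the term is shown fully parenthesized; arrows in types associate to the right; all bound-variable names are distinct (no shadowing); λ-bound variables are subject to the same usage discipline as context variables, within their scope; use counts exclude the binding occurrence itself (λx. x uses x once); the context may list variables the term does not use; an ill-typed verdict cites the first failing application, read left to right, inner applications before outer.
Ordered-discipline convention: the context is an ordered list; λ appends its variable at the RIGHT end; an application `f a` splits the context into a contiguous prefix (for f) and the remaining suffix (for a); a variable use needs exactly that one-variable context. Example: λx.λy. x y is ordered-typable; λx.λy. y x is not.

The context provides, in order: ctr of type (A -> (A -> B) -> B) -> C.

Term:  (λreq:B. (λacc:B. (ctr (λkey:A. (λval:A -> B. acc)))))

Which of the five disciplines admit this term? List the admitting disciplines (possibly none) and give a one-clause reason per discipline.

admitted by: affine, unrestricted
usage: ctr=1, req (bound)=0, acc (bound)=1, key (bound)=0, val (bound)=0
left-to-right use order: ctr, acc
typing: ✓ — B -> B -> C
ordered ✗ (unused: req, key, val — weakening required)
linear ✗ (unused: req, key, val — weakening required)
affine ✓ (ctr, req, acc, key, val: no repeats, contraction unneeded)
relevant ✗ (unused: req, key, val — weakening required)
unrestricted ✓ (type-checks (B -> B -> C) and nothing is barred)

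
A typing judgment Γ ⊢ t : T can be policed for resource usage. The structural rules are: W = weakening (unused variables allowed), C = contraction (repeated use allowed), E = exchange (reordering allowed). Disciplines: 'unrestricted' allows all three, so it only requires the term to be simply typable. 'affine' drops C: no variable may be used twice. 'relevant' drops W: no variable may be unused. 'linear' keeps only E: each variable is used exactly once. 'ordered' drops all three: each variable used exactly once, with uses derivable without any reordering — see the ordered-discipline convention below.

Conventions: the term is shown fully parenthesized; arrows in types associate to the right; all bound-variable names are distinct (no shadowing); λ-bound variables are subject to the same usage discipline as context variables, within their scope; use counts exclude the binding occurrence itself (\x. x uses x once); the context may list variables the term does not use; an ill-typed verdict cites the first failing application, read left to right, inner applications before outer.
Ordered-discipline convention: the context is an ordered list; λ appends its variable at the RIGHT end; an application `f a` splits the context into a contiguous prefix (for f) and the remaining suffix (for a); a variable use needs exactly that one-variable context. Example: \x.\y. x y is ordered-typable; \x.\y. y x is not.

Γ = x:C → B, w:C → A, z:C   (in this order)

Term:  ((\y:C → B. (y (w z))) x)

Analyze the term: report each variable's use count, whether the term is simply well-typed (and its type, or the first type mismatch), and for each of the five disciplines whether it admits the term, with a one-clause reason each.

counts: x ×1; w ×1; z ×1; y [bound] ×1
use order (left to right): y, w, z, x
typing: ill-typed: an argument A mismatches the expected C
ordered: ✗ — not simply typable
linear: ✗ — fails simple typing
affine: ✗ — a type mismatch blocks all five
relevant: ✗ — the type mismatch rejects it
unrestricted: ✗ — not simply typable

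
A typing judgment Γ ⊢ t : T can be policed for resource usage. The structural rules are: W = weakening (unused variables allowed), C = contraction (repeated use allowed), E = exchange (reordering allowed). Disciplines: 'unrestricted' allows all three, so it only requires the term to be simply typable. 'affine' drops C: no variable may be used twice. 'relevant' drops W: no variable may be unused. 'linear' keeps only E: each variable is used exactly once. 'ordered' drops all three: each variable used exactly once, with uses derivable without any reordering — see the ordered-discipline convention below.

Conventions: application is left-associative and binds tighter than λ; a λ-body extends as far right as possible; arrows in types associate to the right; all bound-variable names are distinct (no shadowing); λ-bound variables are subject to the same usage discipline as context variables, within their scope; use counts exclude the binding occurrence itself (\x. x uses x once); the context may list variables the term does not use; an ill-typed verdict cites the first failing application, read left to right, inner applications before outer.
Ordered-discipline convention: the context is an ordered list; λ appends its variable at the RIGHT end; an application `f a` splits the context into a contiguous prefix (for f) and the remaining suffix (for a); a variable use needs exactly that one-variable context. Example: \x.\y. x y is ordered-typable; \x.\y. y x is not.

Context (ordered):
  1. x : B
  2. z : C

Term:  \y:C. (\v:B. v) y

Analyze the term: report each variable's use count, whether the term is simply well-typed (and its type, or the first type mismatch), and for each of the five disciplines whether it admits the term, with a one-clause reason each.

use counts: x ×0; z ×0; y (λ-bound) ×1; v (λ-bound) ×1
left-to-right use order: v, y
typing: ill-typed: an argument C mismatches the expected B
ordered: ✗, a type mismatch blocks all five
linear: ✗, the type mismatch rejects it
affine: ✗, not simply typable
relevant: ✗, fails simple typing
unrestricted: ✗, a type mismatch blocks all five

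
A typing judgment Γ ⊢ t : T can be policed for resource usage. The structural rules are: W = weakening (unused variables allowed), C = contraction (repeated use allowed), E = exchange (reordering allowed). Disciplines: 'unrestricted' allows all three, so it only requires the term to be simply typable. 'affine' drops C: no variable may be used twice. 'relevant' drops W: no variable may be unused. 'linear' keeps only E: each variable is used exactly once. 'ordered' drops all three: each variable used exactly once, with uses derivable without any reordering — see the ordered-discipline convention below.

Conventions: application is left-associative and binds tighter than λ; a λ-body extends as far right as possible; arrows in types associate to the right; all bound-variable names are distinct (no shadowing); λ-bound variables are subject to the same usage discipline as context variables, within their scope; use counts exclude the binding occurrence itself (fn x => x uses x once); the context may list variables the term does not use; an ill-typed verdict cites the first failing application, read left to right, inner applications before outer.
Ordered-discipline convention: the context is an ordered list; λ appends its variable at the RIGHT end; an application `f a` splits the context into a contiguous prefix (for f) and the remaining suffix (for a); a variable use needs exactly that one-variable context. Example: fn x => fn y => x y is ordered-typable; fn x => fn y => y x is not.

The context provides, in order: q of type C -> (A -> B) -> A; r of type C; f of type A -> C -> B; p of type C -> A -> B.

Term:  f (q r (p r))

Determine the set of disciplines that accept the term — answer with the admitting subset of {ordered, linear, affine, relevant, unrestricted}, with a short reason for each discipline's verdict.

accepted by: relevant, unrestricted
use counts: q=1, r=2, f=1, p=1
uses in reading order: f, q, r, p, r
typing: well-typed — term : C -> B
ordered: ✗ — repeated use of r ×2
linear: ✗ — repeated use of r ×2
affine: ✗ — repeated use of r ×2
relevant: ✓ — q, r, f, p: all used, weakening unneeded
unrestricted: ✓ — type-checks (C -> B) and nothing is barred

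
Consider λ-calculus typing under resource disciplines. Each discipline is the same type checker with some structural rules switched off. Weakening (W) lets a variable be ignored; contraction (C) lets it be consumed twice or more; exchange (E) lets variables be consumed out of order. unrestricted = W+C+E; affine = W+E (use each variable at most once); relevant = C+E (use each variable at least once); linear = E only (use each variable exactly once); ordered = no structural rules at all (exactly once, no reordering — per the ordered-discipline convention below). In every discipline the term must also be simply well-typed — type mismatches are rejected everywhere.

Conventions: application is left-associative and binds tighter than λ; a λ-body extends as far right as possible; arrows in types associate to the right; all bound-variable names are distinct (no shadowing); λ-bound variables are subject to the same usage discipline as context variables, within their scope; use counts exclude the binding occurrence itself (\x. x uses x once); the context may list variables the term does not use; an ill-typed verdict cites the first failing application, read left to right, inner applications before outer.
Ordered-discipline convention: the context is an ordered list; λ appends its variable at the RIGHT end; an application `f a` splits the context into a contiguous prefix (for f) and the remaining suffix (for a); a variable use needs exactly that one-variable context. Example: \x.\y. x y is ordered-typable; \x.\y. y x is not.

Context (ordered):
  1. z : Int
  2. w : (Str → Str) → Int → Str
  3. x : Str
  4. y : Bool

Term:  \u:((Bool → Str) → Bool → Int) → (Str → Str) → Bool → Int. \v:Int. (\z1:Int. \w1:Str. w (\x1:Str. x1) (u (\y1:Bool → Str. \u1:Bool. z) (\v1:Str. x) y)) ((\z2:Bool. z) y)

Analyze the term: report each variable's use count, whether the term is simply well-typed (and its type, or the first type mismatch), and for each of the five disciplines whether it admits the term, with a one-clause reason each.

usage: z=2; w=1; x=1; y=2; u (bound)=1; v (bound)=0; z1 (bound)=0; w1 (bound)=0; x1 (bound)=1; y1 (bound)=0; u1 (bound)=0; v1 (bound)=0; z2 (bound)=0
uses in reading order: w, x1, u, z, x, y, z, y
typing: ✓ — (((Bool → Str) → Bool → Int) → (Str → Str) → Bool → Int) → Int → Str → Str
ordered: ✗, uses contraction: z ×2, y ×2; v, z1, w1, y1, u1, v1, z2 never used (weakening)
linear: ✗, uses contraction: z ×2, y ×2; v, z1, w1, y1, u1, v1, z2 never used (weakening)
affine: ✗, uses contraction: z ×2, y ×2
relevant: ✗, v, z1, w1, y1, u1, v1, z2 never used (weakening)
unrestricted: ✓, well-typed at (((Bool → Str) → Bool → Int) → (Str → Str) → Bool → Int) → Int → Str → Str; no restrictions here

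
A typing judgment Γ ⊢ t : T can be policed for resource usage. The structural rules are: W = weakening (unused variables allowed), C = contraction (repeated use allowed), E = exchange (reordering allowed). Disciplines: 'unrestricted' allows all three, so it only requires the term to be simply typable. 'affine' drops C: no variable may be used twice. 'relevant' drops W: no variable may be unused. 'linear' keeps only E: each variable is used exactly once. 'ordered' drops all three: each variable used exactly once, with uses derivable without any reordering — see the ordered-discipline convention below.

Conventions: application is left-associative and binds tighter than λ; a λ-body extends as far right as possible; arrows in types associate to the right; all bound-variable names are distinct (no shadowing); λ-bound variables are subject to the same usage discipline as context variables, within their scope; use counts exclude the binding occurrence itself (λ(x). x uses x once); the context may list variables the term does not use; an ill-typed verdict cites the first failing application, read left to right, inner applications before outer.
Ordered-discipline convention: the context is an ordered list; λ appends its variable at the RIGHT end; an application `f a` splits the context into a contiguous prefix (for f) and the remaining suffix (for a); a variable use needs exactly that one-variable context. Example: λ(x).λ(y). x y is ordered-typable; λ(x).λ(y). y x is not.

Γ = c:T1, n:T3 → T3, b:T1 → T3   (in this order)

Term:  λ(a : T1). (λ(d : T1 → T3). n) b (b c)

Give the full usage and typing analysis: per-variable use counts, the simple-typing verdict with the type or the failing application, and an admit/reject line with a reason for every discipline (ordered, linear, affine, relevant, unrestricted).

use counts: c: 1; n: 1; b: 2; a (bound): 0; d (bound): 0
use order (left to right): n, b, b, c
typing: ✓ — T1 → T3
ordered ✗ (repeated use of b ×2; needs weakening: a, d unused)
linear ✗ (repeated use of b ×2; needs weakening: a, d unused)
affine ✗ (repeated use of b ×2)
relevant ✗ (needs weakening: a, d unused)
unrestricted ✓ (typability at T1 → T3 is all that's needed)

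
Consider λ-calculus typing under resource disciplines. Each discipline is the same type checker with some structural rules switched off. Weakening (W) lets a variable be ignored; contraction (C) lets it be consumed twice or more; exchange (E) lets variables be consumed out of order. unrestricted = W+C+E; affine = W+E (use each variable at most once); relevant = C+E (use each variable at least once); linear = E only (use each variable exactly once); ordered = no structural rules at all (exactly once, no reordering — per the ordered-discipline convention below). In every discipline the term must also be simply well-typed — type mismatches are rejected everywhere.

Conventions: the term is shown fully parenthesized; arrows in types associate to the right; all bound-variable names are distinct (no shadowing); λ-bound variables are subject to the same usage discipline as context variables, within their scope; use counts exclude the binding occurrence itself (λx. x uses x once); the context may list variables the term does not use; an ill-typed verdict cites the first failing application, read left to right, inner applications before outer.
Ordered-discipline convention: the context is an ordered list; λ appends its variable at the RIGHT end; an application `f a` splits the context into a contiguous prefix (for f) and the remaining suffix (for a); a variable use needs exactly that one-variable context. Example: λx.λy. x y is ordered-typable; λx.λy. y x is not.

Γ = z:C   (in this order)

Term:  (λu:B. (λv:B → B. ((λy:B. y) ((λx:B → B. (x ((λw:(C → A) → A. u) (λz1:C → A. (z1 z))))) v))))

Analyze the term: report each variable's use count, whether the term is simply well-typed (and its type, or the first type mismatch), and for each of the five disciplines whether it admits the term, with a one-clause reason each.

variable uses: z ×1; u [bound] ×1; v [bound] ×1; y [bound] ×1; x [bound] ×1; w [bound] ×0; z1 [bound] ×1
use order (left to right): y, x, u, z1, z, v
typing: well-typed — term : B → (B → B) → B
ordered: ✗ — needs weakening: w unused
linear: ✗ — needs weakening: w unused
affine: ✓ — z, u, v, y, x, w, z1: no repeats, contraction unneeded
relevant: ✗ — needs weakening: w unused
unrestricted: ✓ — well-typed at B → (B → B) → B; no restrictions here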